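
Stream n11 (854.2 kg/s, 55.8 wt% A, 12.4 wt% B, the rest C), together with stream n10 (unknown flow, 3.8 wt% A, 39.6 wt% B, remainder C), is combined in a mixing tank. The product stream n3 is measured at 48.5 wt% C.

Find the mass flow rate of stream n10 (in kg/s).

1761 kg/s

Let n10 be the unknown flow. Total out = 854.2 + n10.
C balance: 271.64 + 0.566·n10 = 0.485·(854.2 + n10)
(0.566 − 0.485)·n10 = 0.485×854.2 − 271.64 = 142.65
n10 = 142.65 / 0.081 = 1761.1 kg/s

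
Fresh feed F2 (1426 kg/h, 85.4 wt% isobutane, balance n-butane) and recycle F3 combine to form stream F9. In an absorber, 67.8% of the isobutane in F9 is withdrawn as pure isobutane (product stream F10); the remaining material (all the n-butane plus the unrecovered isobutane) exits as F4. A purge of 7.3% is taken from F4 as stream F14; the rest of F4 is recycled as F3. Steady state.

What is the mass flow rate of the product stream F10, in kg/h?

isobutane in F9: m_A = 1426×0.854 + (1−0.073)·(1−0.678)·m_A, so m_A = 1217.8/0.7015 = 1736 kg/h.
Product F10 = 0.678×1736 = 1177 kg/h.

1177 kg/h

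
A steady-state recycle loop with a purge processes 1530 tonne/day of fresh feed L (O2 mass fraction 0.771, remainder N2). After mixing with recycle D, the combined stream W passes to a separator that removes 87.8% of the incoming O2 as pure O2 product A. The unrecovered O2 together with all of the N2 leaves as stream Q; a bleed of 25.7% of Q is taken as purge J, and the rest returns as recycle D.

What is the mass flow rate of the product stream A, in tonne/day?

O2 in W: m_A = 1530×0.771 + (1−0.257)·(1−0.878)·m_A, so m_A = 1179.6/0.9094 = 1297.2 tonne/day.
Product A = 0.878×1297.2 = 1139 tonne/day.

1139 tonne/day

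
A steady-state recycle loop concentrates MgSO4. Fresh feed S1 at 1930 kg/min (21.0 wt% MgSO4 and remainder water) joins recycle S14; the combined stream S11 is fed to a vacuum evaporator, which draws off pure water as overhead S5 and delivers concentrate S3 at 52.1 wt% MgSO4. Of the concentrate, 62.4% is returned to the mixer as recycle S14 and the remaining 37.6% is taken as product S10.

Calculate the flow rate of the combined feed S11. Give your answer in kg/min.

3221 kg/min

Overall MgSO4 balance (none leaves overhead): MgSO4 in fresh feed = MgSO4 in product, i.e. 1930×0.210 = (1−0.624)·S3·0.521.
S3 = 405.3/(0.521×0.376) = 2069 kg/min.
Recycle S14 = 0.624×2069 = 1291 kg/min.
Combined feed S11 = 1930 + 1291 = 3221 kg/min.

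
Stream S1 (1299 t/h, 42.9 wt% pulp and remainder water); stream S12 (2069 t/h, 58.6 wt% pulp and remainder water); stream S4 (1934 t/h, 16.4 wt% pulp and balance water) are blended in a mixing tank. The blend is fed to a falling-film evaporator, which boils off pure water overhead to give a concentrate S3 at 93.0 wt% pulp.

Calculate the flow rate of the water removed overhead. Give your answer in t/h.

pulp entering = 1299×0.429 + 2069×0.586 + 1934×0.164 = 2086.9 t/h.
All pulp reports to S3, so S3 = 2086.9/0.930 = 2244 t/h.
Total feed = 5302 t/h; overhead = 5302 − 2244 = 3058 t/h.

3058 t/h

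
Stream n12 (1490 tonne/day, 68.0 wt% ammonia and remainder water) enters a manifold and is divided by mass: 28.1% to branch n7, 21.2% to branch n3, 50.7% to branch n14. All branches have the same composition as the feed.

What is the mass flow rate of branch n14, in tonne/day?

755.4 tonne/day

Branch n14 flow = 0.507×1490 = 755.43 tonne/day.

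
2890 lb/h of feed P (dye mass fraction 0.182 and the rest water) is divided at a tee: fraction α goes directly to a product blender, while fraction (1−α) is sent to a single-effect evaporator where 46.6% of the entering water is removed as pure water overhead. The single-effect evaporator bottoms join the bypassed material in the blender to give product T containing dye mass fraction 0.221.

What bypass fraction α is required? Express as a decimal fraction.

All 2890×0.182 = 525.98 lb/h of dye reaches T, so T = 525.98/0.221 = 2380 lb/h and vapour = 510 lb/h.
The evaporator receives (1−α)·2890 of feed at 0.818 water and removes 0.466 of that water:
0.466×0.818×(1−α)×2890 = 510
(1−α) = 510/1101.6 = 0.4629;  α = 0.5371.

0.537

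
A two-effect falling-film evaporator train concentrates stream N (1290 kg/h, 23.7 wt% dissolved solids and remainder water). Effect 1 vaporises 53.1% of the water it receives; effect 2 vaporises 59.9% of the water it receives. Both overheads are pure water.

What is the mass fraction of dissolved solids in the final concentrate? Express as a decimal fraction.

water in feed = 1290×0.763 = 984.27 kg/h.
After stage 1: water left = (1−0.531)×984.27 = 461.62; stream total = 767.35 kg/h.
After stage 2: water left = (1−0.599)×461.62 = 185.11; final concentrate = 490.84 kg/h.
dissolved solids fraction = 305.73/490.84 = 0.623.

0.623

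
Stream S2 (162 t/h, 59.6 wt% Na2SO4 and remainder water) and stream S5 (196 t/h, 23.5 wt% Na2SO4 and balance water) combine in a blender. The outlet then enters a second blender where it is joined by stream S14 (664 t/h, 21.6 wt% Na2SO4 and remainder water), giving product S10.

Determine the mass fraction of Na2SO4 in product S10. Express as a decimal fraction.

0.280

Overall, product flow = 1022 t/h.
Na2SO4 in = 162×0.596 + 196×0.235 + 664×0.216 = 286.04 t/h.
Na2SO4 fraction in S10 = 0.280.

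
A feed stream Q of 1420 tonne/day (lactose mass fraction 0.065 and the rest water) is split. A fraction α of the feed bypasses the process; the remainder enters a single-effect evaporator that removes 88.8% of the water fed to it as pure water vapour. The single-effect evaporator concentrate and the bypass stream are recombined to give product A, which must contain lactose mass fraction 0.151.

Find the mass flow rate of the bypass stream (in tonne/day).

All 1420×0.065 = 92.3 tonne/day of lactose reaches A, so A = 92.3/0.151 = 611.26 tonne/day and vapour = 808.74 tonne/day.
The evaporator receives (1−α)·1420 of feed at 0.935 water and removes 0.888 of that water:
0.888×0.935×(1−α)×1420 = 808.74
(1−α) = 808.74/1179 = 0.6860;  α = 0.3140.
Bypass flow = 0.3140×1420 = 445.94 tonne/day.

445.9 tonne/day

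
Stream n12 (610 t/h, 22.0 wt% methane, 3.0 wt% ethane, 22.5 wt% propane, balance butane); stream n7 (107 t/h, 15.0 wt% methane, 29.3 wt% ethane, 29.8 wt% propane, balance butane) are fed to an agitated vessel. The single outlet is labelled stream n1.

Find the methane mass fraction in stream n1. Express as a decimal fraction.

0.210

Total flow out = 610 + 107 = 717 t/h.
methane in = 610×0.220 + 107×0.150 = 150.25 t/h.
methane mass fraction in n1 = 150.25/717 = 0.210.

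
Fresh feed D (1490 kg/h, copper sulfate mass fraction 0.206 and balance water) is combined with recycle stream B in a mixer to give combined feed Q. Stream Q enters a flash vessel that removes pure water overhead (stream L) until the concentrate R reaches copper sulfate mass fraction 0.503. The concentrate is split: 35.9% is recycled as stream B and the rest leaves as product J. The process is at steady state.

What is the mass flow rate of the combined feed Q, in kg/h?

Overall copper sulfate balance (none leaves overhead): copper sulfate in fresh feed = copper sulfate in product, i.e. 1490×0.206 = (1−0.359)·R·0.503.
R = 306.94/(0.503×0.641) = 951.98 kg/h.
Recycle B = 0.359×951.98 = 341.76 kg/h.
Combined feed Q = 1490 + 341.76 = 1831.8 kg/h.

1832 kg/h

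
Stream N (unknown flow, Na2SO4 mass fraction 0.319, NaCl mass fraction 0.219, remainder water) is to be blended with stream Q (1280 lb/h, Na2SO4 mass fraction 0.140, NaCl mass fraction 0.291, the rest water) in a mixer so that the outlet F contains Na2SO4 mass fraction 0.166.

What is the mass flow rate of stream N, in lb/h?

217.5 lb/h

Let N be the unknown flow. Total out = 1280 + N.
Na2SO4 balance: 179.2 + 0.319·N = 0.166·(1280 + N)
(0.319 − 0.166)·N = 0.166×1280 − 179.2 = 33.28
N = 33.28 / 0.153 = 217.52 lb/h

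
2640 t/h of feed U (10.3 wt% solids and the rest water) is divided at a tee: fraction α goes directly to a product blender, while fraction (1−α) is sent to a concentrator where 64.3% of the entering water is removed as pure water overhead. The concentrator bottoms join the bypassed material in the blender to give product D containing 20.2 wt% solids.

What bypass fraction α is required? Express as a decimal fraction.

0.150

All 2640×0.103 = 271.92 t/h of solids reaches D, so D = 271.92/0.202 = 1346.1 t/h and vapour = 1293.9 t/h.
The evaporator receives (1−α)·2640 of feed at 0.897 water and removes 0.643 of that water:
0.643×0.897×(1−α)×2640 = 1293.9
(1−α) = 1293.9/1522.7 = 0.8497;  α = 0.1503.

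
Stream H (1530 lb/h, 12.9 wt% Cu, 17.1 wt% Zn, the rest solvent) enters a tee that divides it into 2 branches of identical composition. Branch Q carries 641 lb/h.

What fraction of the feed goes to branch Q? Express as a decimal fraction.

Fraction to Q = 641/1530 = 0.4190.

0.419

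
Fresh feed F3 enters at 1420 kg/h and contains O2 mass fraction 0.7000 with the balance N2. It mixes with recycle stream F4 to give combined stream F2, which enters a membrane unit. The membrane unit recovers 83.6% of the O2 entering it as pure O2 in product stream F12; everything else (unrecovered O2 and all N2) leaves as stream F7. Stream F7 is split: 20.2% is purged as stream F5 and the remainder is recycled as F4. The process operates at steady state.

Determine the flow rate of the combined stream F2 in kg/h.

3253 kg/h

N2 enters only via F3 and leaves only via the purge: 1420×0.300 = 0.202×(N2 in F7), and the membrane unit passes all N2, so N2 in F2 = N2 in F7 = 2108.9 kg/h.
O2 in F2: m_A = 1420×0.700 + (1−0.202)·(1−0.836)·m_A, so m_A = 994/0.8691 = 1143.7 kg/h.
F2 = 1143.7 + 2108.9 = 3252.6 kg/h.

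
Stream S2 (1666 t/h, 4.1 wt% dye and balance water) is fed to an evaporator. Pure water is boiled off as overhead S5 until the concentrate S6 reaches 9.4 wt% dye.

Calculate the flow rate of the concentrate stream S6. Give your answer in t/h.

726.7 t/h

dye is conserved: 1666×0.041 = 68.306 t/h all reports to the concentrate.
Concentrate = 68.306/(target fraction) = 726.66 t/h.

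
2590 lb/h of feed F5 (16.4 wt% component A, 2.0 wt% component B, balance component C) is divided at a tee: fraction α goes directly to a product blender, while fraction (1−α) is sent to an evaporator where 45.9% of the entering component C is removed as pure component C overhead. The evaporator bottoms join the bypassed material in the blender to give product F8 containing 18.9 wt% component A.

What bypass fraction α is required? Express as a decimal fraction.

All 2590×0.164 = 424.76 lb/h of component A reaches F8, so F8 = 424.76/0.189 = 2247.4 lb/h and vapour = 342.59 lb/h.
The evaporator receives (1−α)·2590 of feed at 0.816 component C and removes 0.459 of that component C:
0.459×0.816×(1−α)×2590 = 342.59
(1−α) = 342.59/970.07 = 0.3532;  α = 0.6468.

0.647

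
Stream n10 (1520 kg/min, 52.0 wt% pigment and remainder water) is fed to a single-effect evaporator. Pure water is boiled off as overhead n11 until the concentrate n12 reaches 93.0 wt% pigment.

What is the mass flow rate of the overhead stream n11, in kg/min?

670.1 kg/min

pigment is conserved: 1520×0.520 = 790.4 kg/min all reports to the concentrate.
Concentrate = 790.4/(target fraction) = 849.89 kg/min.
Overhead = 1520 − 849.89 = 670.11 kg/min.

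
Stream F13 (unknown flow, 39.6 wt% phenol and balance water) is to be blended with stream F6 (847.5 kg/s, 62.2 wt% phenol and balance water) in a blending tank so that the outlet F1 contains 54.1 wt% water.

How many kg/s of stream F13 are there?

Let F13 be the unknown flow. Total out = 847.5 + F13.
water balance: 320.36 + 0.604·F13 = 0.541·(847.5 + F13)
(0.604 − 0.541)·F13 = 0.541×847.5 − 320.36 = 138.14
F13 = 138.14 / 0.063 = 2192.7 kg/s

2193 kg/s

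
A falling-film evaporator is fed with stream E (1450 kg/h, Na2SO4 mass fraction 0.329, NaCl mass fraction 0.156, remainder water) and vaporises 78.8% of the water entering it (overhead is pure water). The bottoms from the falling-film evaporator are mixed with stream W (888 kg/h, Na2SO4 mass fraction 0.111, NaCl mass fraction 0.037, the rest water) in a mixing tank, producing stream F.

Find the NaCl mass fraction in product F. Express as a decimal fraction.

Vapour removed = 0.788×0.515×1450 = 588.44 kg/h; concentrate = 861.56 kg/h.
NaCl reaching the mixer = 226.2 (from concentrate) + 888×0.037 = 259.06 kg/h.
Product flow = 861.56 + 888 = 1749.6 kg/h; NaCl fraction = 0.148.

0.148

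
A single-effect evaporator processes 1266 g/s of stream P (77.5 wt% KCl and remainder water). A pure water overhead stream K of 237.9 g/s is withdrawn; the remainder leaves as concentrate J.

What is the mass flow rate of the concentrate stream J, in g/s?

1028 g/s

Concentrate = 1266 − 237.9 = 1028.1 g/s.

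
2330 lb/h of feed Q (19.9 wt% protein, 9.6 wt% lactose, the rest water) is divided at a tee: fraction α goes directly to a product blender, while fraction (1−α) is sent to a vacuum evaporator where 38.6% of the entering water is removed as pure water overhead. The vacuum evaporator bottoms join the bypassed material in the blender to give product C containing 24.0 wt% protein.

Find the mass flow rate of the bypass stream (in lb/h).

All 2330×0.199 = 463.67 lb/h of protein reaches C, so C = 463.67/0.240 = 1932 lb/h and vapour = 398.04 lb/h.
The evaporator receives (1−α)·2330 of feed at 0.705 water and removes 0.386 of that water:
0.386×0.705×(1−α)×2330 = 398.04
(1−α) = 398.04/634.06 = 0.6278;  α = 0.3722.
Bypass flow = 0.3722×2330 = 867.31 lb/h.

867.3 lb/h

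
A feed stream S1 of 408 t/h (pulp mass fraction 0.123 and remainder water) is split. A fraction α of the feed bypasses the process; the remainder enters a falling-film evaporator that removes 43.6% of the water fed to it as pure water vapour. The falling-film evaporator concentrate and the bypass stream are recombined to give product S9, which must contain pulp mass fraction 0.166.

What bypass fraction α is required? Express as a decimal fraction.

All 408×0.123 = 50.184 t/h of pulp reaches S9, so S9 = 50.184/0.166 = 302.31 t/h and vapour = 105.69 t/h.
The evaporator receives (1−α)·408 of feed at 0.877 water and removes 0.436 of that water:
0.436×0.877×(1−α)×408 = 105.69
(1−α) = 105.69/156.01 = 0.6774;  α = 0.3226.

0.323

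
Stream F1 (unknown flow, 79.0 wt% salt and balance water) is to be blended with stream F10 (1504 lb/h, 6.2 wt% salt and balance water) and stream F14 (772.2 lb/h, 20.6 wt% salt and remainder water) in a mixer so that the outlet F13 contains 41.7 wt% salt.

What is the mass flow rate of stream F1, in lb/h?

1868 lb/h

Let F1 be the unknown flow. Total out = 2276.2 + F1.
salt balance: 252.32 + 0.790·F1 = 0.417·(2276.2 + F1)
(0.790 − 0.417)·F1 = 0.417×2276.2 − 252.32 = 696.85
F1 = 696.85 / 0.373 = 1868.2 lb/h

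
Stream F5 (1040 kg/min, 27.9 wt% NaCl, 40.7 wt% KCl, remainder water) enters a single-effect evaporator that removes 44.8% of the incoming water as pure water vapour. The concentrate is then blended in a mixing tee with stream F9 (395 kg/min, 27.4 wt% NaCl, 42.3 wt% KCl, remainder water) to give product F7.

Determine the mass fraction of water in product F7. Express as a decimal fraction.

0.233

Vapour removed = 0.448×0.314×1040 = 146.3 kg/min; concentrate = 893.7 kg/min.
water reaching the mixer = 180.26 (from concentrate) + 395×0.303 = 299.95 kg/min.
Product flow = 893.7 + 395 = 1288.7 kg/min; water fraction = 0.233.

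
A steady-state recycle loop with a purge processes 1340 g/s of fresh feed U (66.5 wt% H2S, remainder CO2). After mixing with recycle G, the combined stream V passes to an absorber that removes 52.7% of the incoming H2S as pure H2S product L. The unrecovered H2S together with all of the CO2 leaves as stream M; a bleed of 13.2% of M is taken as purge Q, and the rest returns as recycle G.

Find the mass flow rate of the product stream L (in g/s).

H2S in V: m_A = 1340×0.665 + (1−0.132)·(1−0.527)·m_A, so m_A = 891.1/0.5894 = 1511.8 g/s.
Product L = 0.527×1511.8 = 796.71 g/s.

796.7 g/s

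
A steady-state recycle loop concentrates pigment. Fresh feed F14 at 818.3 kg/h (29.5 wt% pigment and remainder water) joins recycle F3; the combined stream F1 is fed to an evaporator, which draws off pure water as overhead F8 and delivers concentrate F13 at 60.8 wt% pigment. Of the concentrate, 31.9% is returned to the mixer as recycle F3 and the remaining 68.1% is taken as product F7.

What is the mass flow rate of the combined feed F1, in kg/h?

1004 kg/h

Overall pigment balance (none leaves overhead): pigment in fresh feed = pigment in product, i.e. 818.3×0.295 = (1−0.319)·F13·0.608.
F13 = 241.4/(0.608×0.681) = 583.02 kg/h.
Recycle F3 = 0.319×583.02 = 185.98 kg/h.
Combined feed F1 = 818.3 + 185.98 = 1004.3 kg/h.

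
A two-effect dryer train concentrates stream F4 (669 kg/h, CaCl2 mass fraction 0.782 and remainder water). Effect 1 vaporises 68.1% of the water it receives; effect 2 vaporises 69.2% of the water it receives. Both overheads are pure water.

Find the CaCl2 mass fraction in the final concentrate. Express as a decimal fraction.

water in feed = 669×0.218 = 145.84 kg/h.
After stage 1: water left = (1−0.681)×145.84 = 46.524; stream total = 569.68 kg/h.
After stage 2: water left = (1−0.692)×46.524 = 14.329; final concentrate = 537.49 kg/h.
CaCl2 fraction = 523.16/537.49 = 0.973.

0.973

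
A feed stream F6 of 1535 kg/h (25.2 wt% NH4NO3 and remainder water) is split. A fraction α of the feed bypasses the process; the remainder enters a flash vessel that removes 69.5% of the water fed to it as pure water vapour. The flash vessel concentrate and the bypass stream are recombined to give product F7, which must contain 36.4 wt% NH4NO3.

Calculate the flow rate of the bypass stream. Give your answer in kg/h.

All 1535×0.252 = 386.82 kg/h of NH4NO3 reaches F7, so F7 = 386.82/0.364 = 1062.7 kg/h and vapour = 472.31 kg/h.
The evaporator receives (1−α)·1535 of feed at 0.748 water and removes 0.695 of that water:
0.695×0.748×(1−α)×1535 = 472.31
(1−α) = 472.31/797.99 = 0.5919;  α = 0.4081.
Bypass flow = 0.4081×1535 = 626.47 kg/h.

626.5 kg/h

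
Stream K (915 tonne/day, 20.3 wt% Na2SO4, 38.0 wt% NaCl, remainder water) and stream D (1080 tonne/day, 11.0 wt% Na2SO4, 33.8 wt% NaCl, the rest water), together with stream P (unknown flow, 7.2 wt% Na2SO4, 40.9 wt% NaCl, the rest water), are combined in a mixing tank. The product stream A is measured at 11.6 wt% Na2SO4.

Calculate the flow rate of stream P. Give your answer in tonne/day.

1662 tonne/day

Let P be the unknown flow. Total out = 1995 + P.
Na2SO4 balance: 304.55 + 0.072·P = 0.116·(1995 + P)
(0.072 − 0.116)·P = 0.116×1995 − 304.55 = -73.125
P = -73.125 / -0.044 = 1661.9 tonne/day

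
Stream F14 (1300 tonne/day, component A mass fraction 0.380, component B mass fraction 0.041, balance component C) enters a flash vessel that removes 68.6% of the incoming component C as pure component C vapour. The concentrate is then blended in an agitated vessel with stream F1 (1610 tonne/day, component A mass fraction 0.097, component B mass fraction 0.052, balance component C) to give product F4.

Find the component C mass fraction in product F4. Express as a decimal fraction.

Vapour removed = 0.686×0.579×1300 = 516.35 tonne/day; concentrate = 783.65 tonne/day.
component C reaching the mixer = 236.35 (from concentrate) + 1610×0.851 = 1606.5 tonne/day.
Product flow = 783.65 + 1610 = 2393.6 tonne/day; component C fraction = 0.671.

0.671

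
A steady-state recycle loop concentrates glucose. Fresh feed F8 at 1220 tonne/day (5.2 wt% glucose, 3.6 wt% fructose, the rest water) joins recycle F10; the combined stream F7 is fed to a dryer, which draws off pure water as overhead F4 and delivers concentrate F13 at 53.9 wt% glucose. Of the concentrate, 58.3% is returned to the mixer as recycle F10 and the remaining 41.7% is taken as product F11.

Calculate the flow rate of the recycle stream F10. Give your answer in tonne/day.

Overall glucose balance (none leaves overhead): glucose in fresh feed = glucose in product, i.e. 1220×0.052 = (1−0.583)·F13·0.539.
F13 = 63.44/(0.539×0.417) = 282.25 tonne/day.
Recycle F10 = 0.583×282.25 = 164.55 tonne/day.

164.6 tonne/day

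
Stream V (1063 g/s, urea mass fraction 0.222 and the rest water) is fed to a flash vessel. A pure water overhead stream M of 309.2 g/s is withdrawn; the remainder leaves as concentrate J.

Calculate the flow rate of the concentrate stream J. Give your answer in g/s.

753.8 g/s

Concentrate = 1063 − 309.2 = 753.8 g/s.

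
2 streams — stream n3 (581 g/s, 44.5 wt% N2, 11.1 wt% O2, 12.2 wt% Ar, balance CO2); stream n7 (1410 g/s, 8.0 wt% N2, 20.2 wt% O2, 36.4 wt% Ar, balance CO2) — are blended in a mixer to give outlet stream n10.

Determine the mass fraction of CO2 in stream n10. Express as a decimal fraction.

0.3447

Total flow out = 581 + 1410 = 1991 g/s.
CO2 in = 581×0.322 + 1410×0.354 = 686.22 g/s.
CO2 mass fraction in n10 = 686.22/1991 = 0.3447.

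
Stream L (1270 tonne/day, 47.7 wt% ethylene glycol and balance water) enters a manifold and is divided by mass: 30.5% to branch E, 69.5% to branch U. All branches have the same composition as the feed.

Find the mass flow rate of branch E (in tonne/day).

387.3 tonne/day

Branch E flow = 0.305×1270 = 387.35 tonne/day.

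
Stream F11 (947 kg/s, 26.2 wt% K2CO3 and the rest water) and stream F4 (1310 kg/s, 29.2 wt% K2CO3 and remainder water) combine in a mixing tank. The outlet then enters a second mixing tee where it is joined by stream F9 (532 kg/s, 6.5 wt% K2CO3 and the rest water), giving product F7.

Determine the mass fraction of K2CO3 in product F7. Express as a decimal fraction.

Overall, product flow = 2789 kg/s.
K2CO3 in = 947×0.262 + 1310×0.292 + 532×0.065 = 665.21 kg/s.
K2CO3 fraction in F7 = 0.239.

0.239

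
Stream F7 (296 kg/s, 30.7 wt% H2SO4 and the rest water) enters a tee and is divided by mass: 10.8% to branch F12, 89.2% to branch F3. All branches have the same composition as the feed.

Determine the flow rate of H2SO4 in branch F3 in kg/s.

Branch F3 total = 0.892×296 = 264.03 kg/s.
H2SO4 in F3 = 0.307×264.03 = 81.058 kg/s.

81.06 kg/s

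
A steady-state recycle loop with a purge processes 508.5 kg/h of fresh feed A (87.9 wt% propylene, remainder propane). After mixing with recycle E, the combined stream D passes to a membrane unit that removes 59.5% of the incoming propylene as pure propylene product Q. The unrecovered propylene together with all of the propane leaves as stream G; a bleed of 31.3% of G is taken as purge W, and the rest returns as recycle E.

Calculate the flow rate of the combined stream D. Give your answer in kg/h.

propane enters only via A and leaves only via the purge: 508.5×0.121 = 0.313×(propane in G), and the membrane unit passes all propane, so propane in D = propane in G = 196.58 kg/h.
propylene in D: m_A = 508.5×0.879 + (1−0.313)·(1−0.595)·m_A, so m_A = 446.97/0.7218 = 619.28 kg/h.
D = 619.28 + 196.58 = 815.85 kg/h.

815.9 kg/h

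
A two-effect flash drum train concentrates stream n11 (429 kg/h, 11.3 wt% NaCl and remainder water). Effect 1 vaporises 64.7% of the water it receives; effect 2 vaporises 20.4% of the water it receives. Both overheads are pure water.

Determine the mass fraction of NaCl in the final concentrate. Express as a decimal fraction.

0.3120

water in feed = 429×0.887 = 380.52 kg/h.
After stage 1: water left = (1−0.647)×380.52 = 134.32; stream total = 182.8 kg/h.
After stage 2: water left = (1−0.204)×134.32 = 106.92; final concentrate = 155.4 kg/h.
NaCl fraction = 48.477/155.4 = 0.3120.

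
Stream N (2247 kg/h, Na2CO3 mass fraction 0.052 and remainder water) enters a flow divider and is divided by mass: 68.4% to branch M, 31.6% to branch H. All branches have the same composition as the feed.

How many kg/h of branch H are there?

710.1 kg/h

Branch H flow = 0.316×2247 = 710.05 kg/h.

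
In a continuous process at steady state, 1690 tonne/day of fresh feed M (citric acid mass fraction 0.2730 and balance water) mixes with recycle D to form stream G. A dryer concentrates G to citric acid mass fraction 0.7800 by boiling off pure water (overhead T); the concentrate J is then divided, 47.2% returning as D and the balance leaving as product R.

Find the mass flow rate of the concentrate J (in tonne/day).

1120 tonne/day

Overall citric acid balance (none leaves overhead): citric acid in fresh feed = citric acid in product, i.e. 1690×0.273 = (1−0.472)·J·0.780.
J = 461.37/(0.780×0.528) = 1120.3 tonne/day.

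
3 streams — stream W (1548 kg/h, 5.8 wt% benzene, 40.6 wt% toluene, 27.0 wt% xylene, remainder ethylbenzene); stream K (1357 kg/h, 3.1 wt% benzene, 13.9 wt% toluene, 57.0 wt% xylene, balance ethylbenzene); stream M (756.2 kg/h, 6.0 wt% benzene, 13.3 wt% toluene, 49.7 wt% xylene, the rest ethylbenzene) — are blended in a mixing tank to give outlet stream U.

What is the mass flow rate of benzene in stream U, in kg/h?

177.2 kg/h

benzene out = benzene in = 1548×0.058 + 1357×0.031 + 756.2×0.060 = 177.22 kg/h.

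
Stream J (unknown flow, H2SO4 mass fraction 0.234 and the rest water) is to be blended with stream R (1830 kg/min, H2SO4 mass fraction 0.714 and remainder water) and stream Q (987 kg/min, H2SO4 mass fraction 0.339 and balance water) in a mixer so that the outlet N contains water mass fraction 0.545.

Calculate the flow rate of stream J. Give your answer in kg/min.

Let J be the unknown flow. Total out = 2817 + J.
water balance: 1175.8 + 0.766·J = 0.545·(2817 + J)
(0.766 − 0.545)·J = 0.545×2817 − 1175.8 = 359.48
J = 359.48 / 0.221 = 1626.6 kg/min

1627 kg/min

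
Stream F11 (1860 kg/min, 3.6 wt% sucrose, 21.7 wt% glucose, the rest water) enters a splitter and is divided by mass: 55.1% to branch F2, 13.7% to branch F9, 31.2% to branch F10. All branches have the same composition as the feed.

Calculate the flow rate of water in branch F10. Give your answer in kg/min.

Branch F10 total = 0.312×1860 = 580.32 kg/min.
water in F10 = 0.747×580.32 = 433.5 kg/min.

433.5 kg/min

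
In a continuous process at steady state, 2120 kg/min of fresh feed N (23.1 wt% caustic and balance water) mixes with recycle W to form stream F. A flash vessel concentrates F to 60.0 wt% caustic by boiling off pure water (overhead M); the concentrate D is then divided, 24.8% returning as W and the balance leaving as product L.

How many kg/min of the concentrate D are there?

Overall caustic balance (none leaves overhead): caustic in fresh feed = caustic in product, i.e. 2120×0.231 = (1−0.248)·D·0.600.
D = 489.72/(0.600×0.752) = 1085.4 kg/min.

1085 kg/min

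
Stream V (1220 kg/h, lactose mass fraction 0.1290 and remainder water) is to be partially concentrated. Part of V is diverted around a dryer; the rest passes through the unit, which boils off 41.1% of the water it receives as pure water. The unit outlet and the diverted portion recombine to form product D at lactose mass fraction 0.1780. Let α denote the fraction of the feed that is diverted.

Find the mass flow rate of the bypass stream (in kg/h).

281.8 kg/h

All 1220×0.129 = 157.38 kg/h of lactose reaches D, so D = 157.38/0.178 = 884.16 kg/h and vapour = 335.84 kg/h.
The evaporator receives (1−α)·1220 of feed at 0.871 water and removes 0.411 of that water:
0.411×0.871×(1−α)×1220 = 335.84
(1−α) = 335.84/436.74 = 0.7690;  α = 0.2310.
Bypass flow = 0.2310×1220 = 281.84 kg/h.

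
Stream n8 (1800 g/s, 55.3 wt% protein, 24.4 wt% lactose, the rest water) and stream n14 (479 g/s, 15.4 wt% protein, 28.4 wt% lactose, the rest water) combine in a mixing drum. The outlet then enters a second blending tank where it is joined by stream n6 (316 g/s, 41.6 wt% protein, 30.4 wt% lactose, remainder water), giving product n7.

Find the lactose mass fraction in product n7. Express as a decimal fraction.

0.259

Overall, product flow = 2595 g/s.
lactose in = 1800×0.244 + 479×0.284 + 316×0.304 = 671.3 g/s.
lactose fraction in n7 = 0.259.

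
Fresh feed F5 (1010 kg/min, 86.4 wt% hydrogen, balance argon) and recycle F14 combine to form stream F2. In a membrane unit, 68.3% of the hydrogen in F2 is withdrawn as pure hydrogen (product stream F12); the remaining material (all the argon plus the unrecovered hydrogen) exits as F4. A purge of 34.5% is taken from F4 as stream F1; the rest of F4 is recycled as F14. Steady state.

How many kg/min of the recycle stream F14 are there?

489.5 kg/min

argon enters only via F5 and leaves only via the purge: 1010×0.136 = 0.345×(argon in F4), and the membrane unit passes all argon, so argon in F2 = argon in F4 = 398.14 kg/min.
hydrogen in F2: m_A = 1010×0.864 + (1−0.345)·(1−0.683)·m_A, so m_A = 872.64/0.7924 = 1101.3 kg/min.
F4 = (1−0.683)×1101.3 + 398.14 = 747.26 kg/min.
Recycle F14 = (1−0.345)×747.26 = 489.46 kg/min.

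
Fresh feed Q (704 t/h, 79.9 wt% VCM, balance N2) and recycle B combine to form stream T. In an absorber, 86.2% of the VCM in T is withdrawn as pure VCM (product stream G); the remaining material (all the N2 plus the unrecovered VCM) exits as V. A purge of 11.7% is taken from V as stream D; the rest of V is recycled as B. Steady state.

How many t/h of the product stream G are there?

552.2 t/h

VCM in T: m_A = 704×0.799 + (1−0.117)·(1−0.862)·m_A, so m_A = 562.5/0.8781 = 640.55 t/h.
Product G = 0.862×640.55 = 552.15 t/h.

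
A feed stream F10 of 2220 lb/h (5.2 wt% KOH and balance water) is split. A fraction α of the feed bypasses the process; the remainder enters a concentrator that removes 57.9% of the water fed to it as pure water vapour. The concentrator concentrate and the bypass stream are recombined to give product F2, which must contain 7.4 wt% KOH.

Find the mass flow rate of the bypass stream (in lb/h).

1018 lb/h

All 2220×0.052 = 115.44 lb/h of KOH reaches F2, so F2 = 115.44/0.074 = 1560 lb/h and vapour = 660 lb/h.
The evaporator receives (1−α)·2220 of feed at 0.948 water and removes 0.579 of that water:
0.579×0.948×(1−α)×2220 = 660
(1−α) = 660/1218.5 = 0.5416;  α = 0.4584.
Bypass flow = 0.4584×2220 = 1017.6 lb/h.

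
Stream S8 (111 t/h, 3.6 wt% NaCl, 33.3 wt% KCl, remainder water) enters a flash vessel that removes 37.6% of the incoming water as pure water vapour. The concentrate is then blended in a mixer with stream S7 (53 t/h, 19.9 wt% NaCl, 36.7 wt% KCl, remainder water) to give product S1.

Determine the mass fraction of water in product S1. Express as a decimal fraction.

Vapour removed = 0.376×0.631×111 = 26.335 t/h; concentrate = 84.665 t/h.
water reaching the mixer = 43.706 (from concentrate) + 53×0.434 = 66.708 t/h.
Product flow = 84.665 + 53 = 137.66 t/h; water fraction = 0.485.

0.485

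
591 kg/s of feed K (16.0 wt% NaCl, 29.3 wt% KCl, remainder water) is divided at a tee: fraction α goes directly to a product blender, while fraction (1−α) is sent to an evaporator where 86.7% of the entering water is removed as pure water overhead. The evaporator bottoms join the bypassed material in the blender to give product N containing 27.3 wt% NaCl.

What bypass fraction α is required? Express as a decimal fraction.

0.127

All 591×0.160 = 94.56 kg/s of NaCl reaches N, so N = 94.56/0.273 = 346.37 kg/s and vapour = 244.63 kg/s.
The evaporator receives (1−α)·591 of feed at 0.547 water and removes 0.867 of that water:
0.867×0.547×(1−α)×591 = 244.63
(1−α) = 244.63/280.28 = 0.8728;  α = 0.1272.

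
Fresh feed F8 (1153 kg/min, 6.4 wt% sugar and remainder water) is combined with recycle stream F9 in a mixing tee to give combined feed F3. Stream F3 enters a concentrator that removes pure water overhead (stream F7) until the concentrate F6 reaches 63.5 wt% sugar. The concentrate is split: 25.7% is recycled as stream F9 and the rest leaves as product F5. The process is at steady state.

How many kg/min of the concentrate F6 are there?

156.4 kg/min

Overall sugar balance (none leaves overhead): sugar in fresh feed = sugar in product, i.e. 1153×0.064 = (1−0.257)·F6·0.635.
F6 = 73.792/(0.635×0.743) = 156.4 kg/min.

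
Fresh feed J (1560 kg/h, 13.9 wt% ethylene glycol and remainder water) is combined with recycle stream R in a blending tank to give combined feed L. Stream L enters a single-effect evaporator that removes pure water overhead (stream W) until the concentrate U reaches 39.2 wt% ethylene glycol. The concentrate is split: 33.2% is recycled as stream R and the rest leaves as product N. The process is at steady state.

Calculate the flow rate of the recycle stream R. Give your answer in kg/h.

274.9 kg/h

Overall ethylene glycol balance (none leaves overhead): ethylene glycol in fresh feed = ethylene glycol in product, i.e. 1560×0.139 = (1−0.332)·U·0.392.
U = 216.84/(0.392×0.668) = 828.09 kg/h.
Recycle R = 0.332×828.09 = 274.93 kg/h.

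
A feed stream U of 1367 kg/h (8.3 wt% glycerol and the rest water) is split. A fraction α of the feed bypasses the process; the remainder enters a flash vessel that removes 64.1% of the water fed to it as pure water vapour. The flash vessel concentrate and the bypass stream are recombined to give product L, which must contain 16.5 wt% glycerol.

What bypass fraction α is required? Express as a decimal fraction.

0.155

All 1367×0.083 = 113.46 kg/h of glycerol reaches L, so L = 113.46/0.165 = 687.64 kg/h and vapour = 679.36 kg/h.
The evaporator receives (1−α)·1367 of feed at 0.917 water and removes 0.641 of that water:
0.641×0.917×(1−α)×1367 = 679.36
(1−α) = 679.36/803.52 = 0.8455;  α = 0.1545.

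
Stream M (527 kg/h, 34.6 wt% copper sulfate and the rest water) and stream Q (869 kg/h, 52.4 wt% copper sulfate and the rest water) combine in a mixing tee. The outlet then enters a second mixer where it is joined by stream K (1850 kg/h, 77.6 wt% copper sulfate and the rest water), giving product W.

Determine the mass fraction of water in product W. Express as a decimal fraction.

0.361

Overall, product flow = 3246 kg/h.
water in = 527×0.654 + 869×0.476 + 1850×0.224 = 1172.7 kg/h.
water fraction in W = 0.361.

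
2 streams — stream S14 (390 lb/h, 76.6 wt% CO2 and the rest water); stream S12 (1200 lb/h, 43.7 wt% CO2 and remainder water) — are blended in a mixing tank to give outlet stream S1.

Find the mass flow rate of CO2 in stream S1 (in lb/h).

823.1 lb/h

CO2 out = CO2 in = 390×0.766 + 1200×0.437 = 823.14 lb/h.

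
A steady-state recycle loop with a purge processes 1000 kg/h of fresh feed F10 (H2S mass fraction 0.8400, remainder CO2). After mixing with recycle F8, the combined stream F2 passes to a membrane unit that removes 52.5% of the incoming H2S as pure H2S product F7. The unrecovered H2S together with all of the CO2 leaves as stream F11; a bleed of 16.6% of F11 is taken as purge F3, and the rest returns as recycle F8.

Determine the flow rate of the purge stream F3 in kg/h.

CO2 enters only via F10 and leaves only via the purge: 1000×0.160 = 0.166×(CO2 in F11), and the membrane unit passes all CO2, so CO2 in F2 = CO2 in F11 = 963.86 kg/h.
H2S in F2: m_A = 1000×0.840 + (1−0.166)·(1−0.525)·m_A, so m_A = 840/0.6038 = 1391.1 kg/h.
F11 = (1−0.525)×1391.1 + 963.86 = 1624.6 kg/h.
Purge F3 = 0.166×1624.6 = 269.69 kg/h.

269.7 kg/h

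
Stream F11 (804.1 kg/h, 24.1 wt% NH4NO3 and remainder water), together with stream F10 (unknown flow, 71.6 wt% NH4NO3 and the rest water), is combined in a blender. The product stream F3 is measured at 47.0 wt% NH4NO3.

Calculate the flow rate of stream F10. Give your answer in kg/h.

Let F10 be the unknown flow. Total out = 804.1 + F10.
NH4NO3 balance: 193.79 + 0.716·F10 = 0.470·(804.1 + F10)
(0.716 − 0.470)·F10 = 0.470×804.1 − 193.79 = 184.14
F10 = 184.14 / 0.246 = 748.53 kg/h

748.5 kg/h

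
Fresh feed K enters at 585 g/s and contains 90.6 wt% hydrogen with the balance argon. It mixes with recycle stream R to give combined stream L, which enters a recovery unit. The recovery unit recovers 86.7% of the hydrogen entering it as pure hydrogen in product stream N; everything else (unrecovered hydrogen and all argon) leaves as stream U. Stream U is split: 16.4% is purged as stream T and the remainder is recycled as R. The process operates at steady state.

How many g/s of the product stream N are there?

hydrogen in L: m_A = 585×0.906 + (1−0.164)·(1−0.867)·m_A, so m_A = 530.01/0.8888 = 596.31 g/s.
Product N = 0.867×596.31 = 517 g/s.

517 g/s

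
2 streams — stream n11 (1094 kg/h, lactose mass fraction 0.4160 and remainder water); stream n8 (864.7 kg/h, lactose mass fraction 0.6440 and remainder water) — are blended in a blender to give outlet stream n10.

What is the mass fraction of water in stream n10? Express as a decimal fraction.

Total flow out = 1094 + 864.7 = 1958.7 kg/h.
water in = 1094×0.584 + 864.7×0.356 = 946.73 kg/h.
water mass fraction in n10 = 946.73/1958.7 = 0.4833.

0.4833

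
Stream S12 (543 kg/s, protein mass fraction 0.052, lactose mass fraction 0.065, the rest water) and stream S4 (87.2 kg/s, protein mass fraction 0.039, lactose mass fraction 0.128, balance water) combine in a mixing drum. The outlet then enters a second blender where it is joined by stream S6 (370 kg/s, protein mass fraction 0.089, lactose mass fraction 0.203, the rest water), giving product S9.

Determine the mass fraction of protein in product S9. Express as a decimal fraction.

0.065

Overall, product flow = 1000.2 kg/s.
protein in = 543×0.052 + 87.2×0.039 + 370×0.089 = 64.567 kg/s.
protein fraction in S9 = 0.065.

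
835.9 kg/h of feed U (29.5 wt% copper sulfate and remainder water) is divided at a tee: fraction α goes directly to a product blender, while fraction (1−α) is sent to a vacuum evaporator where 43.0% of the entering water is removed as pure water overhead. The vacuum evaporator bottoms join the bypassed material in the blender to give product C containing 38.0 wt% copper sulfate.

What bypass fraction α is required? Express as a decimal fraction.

0.262

All 835.9×0.295 = 246.59 kg/h of copper sulfate reaches C, so C = 246.59/0.380 = 648.92 kg/h and vapour = 186.98 kg/h.
The evaporator receives (1−α)·835.9 of feed at 0.705 water and removes 0.430 of that water:
0.430×0.705×(1−α)×835.9 = 186.98
(1−α) = 186.98/253.4 = 0.7379;  α = 0.2621.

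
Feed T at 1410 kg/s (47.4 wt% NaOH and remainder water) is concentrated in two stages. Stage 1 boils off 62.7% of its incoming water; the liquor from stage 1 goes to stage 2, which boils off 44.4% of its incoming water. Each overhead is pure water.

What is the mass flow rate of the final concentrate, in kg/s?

water in feed = 1410×0.526 = 741.66 kg/s.
After stage 1: water left = (1−0.627)×741.66 = 276.64; stream total = 944.98 kg/s.
After stage 2: water left = (1−0.444)×276.64 = 153.81; final concentrate = 822.15 kg/s.

822.2 kg/s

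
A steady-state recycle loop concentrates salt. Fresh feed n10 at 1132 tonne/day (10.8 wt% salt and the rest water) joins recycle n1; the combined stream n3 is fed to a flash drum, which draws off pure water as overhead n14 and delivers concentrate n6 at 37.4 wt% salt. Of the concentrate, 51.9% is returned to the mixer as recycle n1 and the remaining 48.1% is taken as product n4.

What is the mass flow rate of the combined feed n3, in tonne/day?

1485 tonne/day

Overall salt balance (none leaves overhead): salt in fresh feed = salt in product, i.e. 1132×0.108 = (1−0.519)·n6·0.374.
n6 = 122.26/(0.374×0.481) = 679.6 tonne/day.
Recycle n1 = 0.519×679.6 = 352.71 tonne/day.
Combined feed n3 = 1132 + 352.71 = 1484.7 tonne/day.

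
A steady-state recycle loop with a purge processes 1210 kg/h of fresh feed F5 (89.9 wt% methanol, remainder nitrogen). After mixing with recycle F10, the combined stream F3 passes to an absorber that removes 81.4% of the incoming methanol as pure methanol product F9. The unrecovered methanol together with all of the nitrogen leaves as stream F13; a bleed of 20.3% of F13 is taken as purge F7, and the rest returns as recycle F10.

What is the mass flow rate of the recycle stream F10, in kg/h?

nitrogen enters only via F5 and leaves only via the purge: 1210×0.101 = 0.203×(nitrogen in F13), and the absorber passes all nitrogen, so nitrogen in F3 = nitrogen in F13 = 602.02 kg/h.
methanol in F3: m_A = 1210×0.899 + (1−0.203)·(1−0.814)·m_A, so m_A = 1087.8/0.8518 = 1277.1 kg/h.
F13 = (1−0.814)×1277.1 + 602.02 = 839.56 kg/h.
Recycle F10 = (1−0.203)×839.56 = 669.13 kg/h.

669.1 kg/h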